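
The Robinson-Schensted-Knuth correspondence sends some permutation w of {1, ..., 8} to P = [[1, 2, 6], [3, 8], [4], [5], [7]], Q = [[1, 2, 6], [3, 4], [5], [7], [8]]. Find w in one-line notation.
Reverse the RSK construction: for i from n down to 1, find the cell of Q containing i, remove the entry at that cell from P, and reverse-bump it up through P; the value ejected from row 1 is w(i).

Step i=8: Q has 8 at row 5, column 1; remove 7 from row 5 of P and reverse-bump: 7 enters row 4 and ejects 5; 5 enters row 3 and ejects 4; 4 enters row 2 and ejects 3; 3 enters row 1 and ejects 2. So w(8) = 2. P is now [[1, 3, 6], [4, 8], [5], [7]].
Step i=7: Q has 7 at row 4, column 1; remove 7 from row 4 of P and reverse-bump: 7 enters row 3 and ejects 5; 5 enters row 2 and ejects 4; 4 enters row 1 and ejects 3. So w(7) = 3. P is now [[1, 4, 6], [5, 8], [7]].
Step i=6: Q has 6 at row 1, column 3; remove that cell from P, ejecting 6. So w(6) = 6. P is now [[1, 4], [5, 8], [7]].
Step i=5: Q has 5 at row 3, column 1; remove 7 from row 3 of P and reverse-bump: 7 enters row 2 and ejects 5; 5 enters row 1 and ejects 4. So w(5) = 4. P is now [[1, 5], [7, 8]].
Step i=4: Q has 4 at row 2, column 2; remove 8 from row 2 of P and reverse-bump: 8 enters row 1 and ejects 5. So w(4) = 5. P is now [[1, 8], [7]].
Step i=3: Q has 3 at row 2, column 1; remove 7 from row 2 of P and reverse-bump: 7 enters row 1 and ejects 1. So w(3) = 1. P is now [[7, 8]].
Step i=2: Q has 2 at row 1, column 2; remove that cell from P, ejecting 8. So w(2) = 8. P is now [[7]].
Step i=1: Q has 1 at row 1, column 1; remove that cell from P, ejecting 7. So w(1) = 7. P is now [].

So w = 7 8 1 5 4 6 3 2.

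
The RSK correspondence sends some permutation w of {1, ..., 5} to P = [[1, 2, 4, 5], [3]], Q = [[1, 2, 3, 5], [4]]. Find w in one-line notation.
Reverse the RSK construction: for i from n down to 1, find the cell of Q containing i, remove the entry at that cell from P, and reverse-bump it up through P; the value ejected from row 1 is w(i).

Step i=5: Q has 5 at row 1, column 4; remove that cell from P, ejecting 5. So w(5) = 5. P is now [[1, 2, 4], [3]].
Step i=4: Q has 4 at row 2, column 1; remove 3 from row 2 of P and reverse-bump: 3 enters row 1 and ejects 2. So w(4) = 2. P is now [[1, 3, 4]].
Step i=3: Q has 3 at row 1, column 3; remove that cell from P, ejecting 4. So w(3) = 4. P is now [[1, 3]].
Step i=2: Q has 2 at row 1, column 2; remove that cell from P, ejecting 3. So w(2) = 3. P is now [[1]].
Step i=1: Q has 1 at row 1, column 1; remove that cell from P, ejecting 1. So w(1) = 1. P is now [].

So w = 1 3 4 2 5.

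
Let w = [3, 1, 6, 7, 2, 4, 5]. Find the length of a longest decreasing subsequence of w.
2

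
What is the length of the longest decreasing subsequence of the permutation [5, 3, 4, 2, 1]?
4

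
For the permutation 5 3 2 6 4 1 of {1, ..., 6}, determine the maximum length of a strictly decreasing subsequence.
4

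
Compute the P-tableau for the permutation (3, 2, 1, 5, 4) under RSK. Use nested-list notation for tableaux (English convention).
P = [[1, 4], [2, 5], [3]]

Insert 3: appended to row 1. P = [[3]].
Insert 2: 2 bumps 3 from row 1; 3 starts row 2. P = [[2], [3]].
Insert 1: 1 bumps 2 from row 1; 2 bumps 3 from row 2; 3 starts row 3. P = [[1], [2], [3]].
Insert 5: appended to row 1. P = [[1, 5], [2], [3]].
Insert 4: 4 bumps 5 from row 1; 5 appends to row 2. P = [[1, 4], [2, 5], [3]].

So P = [[1, 4], [2, 5], [3]].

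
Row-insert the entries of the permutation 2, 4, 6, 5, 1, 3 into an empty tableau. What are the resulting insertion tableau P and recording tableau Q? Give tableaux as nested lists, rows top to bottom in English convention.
Insert each entry of the permutation into P by Schensted row insertion, recording in Q the position of each new cell.

Insert 2: appended to row 1. P = [[2]], Q = [[1]].
Insert 4: appended to row 1. P = [[2, 4]], Q = [[1, 2]].
Insert 6: appended to row 1. P = [[2, 4, 6]], Q = [[1, 2, 3]].
Insert 5: 5 bumps 6 from row 1; 6 starts row 2. P = [[2, 4, 5], [6]], Q = [[1, 2, 3], [4]].
Insert 1: 1 bumps 2 from row 1; 2 bumps 6 from row 2; 6 starts row 3. P = [[1, 4, 5], [2], [6]], Q = [[1, 2, 3], [4], [5]].
Insert 3: 3 bumps 4 from row 1; 4 appends to row 2. P = [[1, 3, 5], [2, 4], [6]], Q = [[1, 2, 3], [4, 6], [5]].

So P = [[1, 3, 5], [2, 4], [6]], Q = [[1, 2, 3], [4, 6], [5]].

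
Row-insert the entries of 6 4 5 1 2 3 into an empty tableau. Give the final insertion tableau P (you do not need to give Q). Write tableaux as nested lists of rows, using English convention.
Insert 6: appended to row 1. P = [[6]].
Insert 4: 4 bumps 6 from row 1; 6 starts row 2. P = [[4], [6]].
Insert 5: appended to row 1. P = [[4, 5], [6]].
Insert 1: 1 bumps 4 from row 1; 4 bumps 6 from row 2; 6 starts row 3. P = [[1, 5], [4], [6]].
Insert 2: 2 bumps 5 from row 1; 5 appends to row 2. P = [[1, 2], [4, 5], [6]].
Insert 3: appended to row 1. P = [[1, 2, 3], [4, 5], [6]].

So P = [[1, 2, 3], [4, 5], [6]].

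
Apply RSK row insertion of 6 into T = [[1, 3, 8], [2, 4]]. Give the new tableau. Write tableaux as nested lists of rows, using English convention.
In row 1, 6 replaces 8 (the leftmost entry greater than 6); 8 is bumped to row 2. 8 is appended to row 2. The new tableau is [[1, 3, 6], [2, 4, 8]].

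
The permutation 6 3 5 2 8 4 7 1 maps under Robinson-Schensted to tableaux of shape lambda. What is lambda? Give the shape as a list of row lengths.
[3, 3, 1, 1]

Row-insert each entry into an empty tableau.

After inserting 6: P = [[6]].
After inserting 3: P = [[3], [6]].
After inserting 5: P = [[3, 5], [6]].
After inserting 2: P = [[2, 5], [3], [6]].
After inserting 8: P = [[2, 5, 8], [3], [6]].
After inserting 4: P = [[2, 4, 8], [3, 5], [6]].
After inserting 7: P = [[2, 4, 7], [3, 5, 8], [6]].
After inserting 1: P = [[1, 4, 7], [2, 5, 8], [3], [6]].

The final insertion tableau P = [[1, 4, 7], [2, 5, 8], [3], [6]] has shape [3, 3, 1, 1].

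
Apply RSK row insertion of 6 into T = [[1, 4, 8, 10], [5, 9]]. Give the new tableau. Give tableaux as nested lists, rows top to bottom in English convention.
In row 1, 6 replaces 8 (the leftmost entry greater than 6); 8 is bumped to row 2. In row 2, 8 replaces 9 (the leftmost entry greater than 8); 9 is bumped to row 3. 9 starts a new row 3. The new tableau is [[1, 4, 6, 10], [5, 8], [9]].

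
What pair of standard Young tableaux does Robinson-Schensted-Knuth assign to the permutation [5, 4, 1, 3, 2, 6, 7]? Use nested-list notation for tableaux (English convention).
Insert each entry of the permutation into P by Schensted row insertion, recording in Q the position of each new cell.

Insert 5: appended to row 1. P = [[5]].
Insert 4: 4 bumps 5 from row 1; 5 starts row 2. P = [[4], [5]].
Insert 1: 1 bumps 4 from row 1; 4 bumps 5 from row 2; 5 starts row 3. P = [[1], [4], [5]].
Insert 3: appended to row 1. P = [[1, 3], [4], [5]].
Insert 2: 2 bumps 3 from row 1; 3 bumps 4 from row 2; 4 bumps 5 from row 3; 5 starts row 4. P = [[1, 2], [3], [4], [5]].
Insert 6: appended to row 1. P = [[1, 2, 6], [3], [4], [5]].
Insert 7: appended to row 1. P = [[1, 2, 6, 7], [3], [4], [5]].

So P = [[1, 2, 6, 7], [3], [4], [5]], Q = [[1, 4, 6, 7], [2], [3], [5]].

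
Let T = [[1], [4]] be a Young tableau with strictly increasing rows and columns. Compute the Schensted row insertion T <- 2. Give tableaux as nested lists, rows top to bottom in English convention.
2 is larger than every entry of row 1, so it is appended to row 1. The new tableau is [[1, 2], [4]].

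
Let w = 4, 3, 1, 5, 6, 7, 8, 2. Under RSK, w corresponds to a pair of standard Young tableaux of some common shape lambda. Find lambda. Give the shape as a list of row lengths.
RSK row insertion gives P = [[1, 2, 6, 7, 8], [3, 5], [4]], which has shape [5, 2, 1].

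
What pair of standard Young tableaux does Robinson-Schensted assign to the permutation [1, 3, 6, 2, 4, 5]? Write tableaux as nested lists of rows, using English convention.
P = [[1, 2, 4, 5], [3, 6]], Q = [[1, 2, 3, 6], [4, 5]]

Insert each entry of the permutation into P by Schensted row insertion, recording in Q the position of each new cell.

Insert 1: appended to row 1. P = [[1]].
Insert 3: appended to row 1. P = [[1, 3]].
Insert 6: appended to row 1. P = [[1, 3, 6]].
Insert 2: 2 bumps 3 from row 1; 3 starts row 2. P = [[1, 2, 6], [3]].
Insert 4: 4 bumps 6 from row 1; 6 appends to row 2. P = [[1, 2, 4], [3, 6]].
Insert 5: appended to row 1. P = [[1, 2, 4, 5], [3, 6]].

So P = [[1, 2, 4, 5], [3, 6]], Q = [[1, 2, 3, 6], [4, 5]].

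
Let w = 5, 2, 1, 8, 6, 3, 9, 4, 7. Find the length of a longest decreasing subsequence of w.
3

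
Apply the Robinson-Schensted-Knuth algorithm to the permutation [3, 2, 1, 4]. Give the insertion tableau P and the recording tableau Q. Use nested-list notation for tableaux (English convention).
Insert each entry of the permutation into P by Schensted row insertion, recording in Q the position of each new cell.

Insert 3: appended to row 1. P = [[3]].
Insert 2: 2 bumps 3 from row 1; 3 starts row 2. P = [[2], [3]].
Insert 1: 1 bumps 2 from row 1; 2 bumps 3 from row 2; 3 starts row 3. P = [[1], [2], [3]].
Insert 4: appended to row 1. P = [[1, 4], [2], [3]].

So P = [[1, 4], [2], [3]], Q = [[1, 4], [2], [3]].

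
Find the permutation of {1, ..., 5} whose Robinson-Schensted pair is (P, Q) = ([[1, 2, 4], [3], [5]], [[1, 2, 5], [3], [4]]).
1 5 3 2 4

Reverse RSK: for i = n, n-1, ..., 1, locate i in Q, remove the corresponding corner cell from P, and reverse-bump its entry up through P; the value ejected from row 1 is w(i).

So w = 1 5 3 2 4.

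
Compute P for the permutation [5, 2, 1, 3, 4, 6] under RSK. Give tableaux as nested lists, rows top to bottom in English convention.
Insert 5: appended to row 1. P = [[5]].
Insert 2: 2 bumps 5 from row 1; 5 starts row 2. P = [[2], [5]].
Insert 1: 1 bumps 2 from row 1; 2 bumps 5 from row 2; 5 starts row 3. P = [[1], [2], [5]].
Insert 3: appended to row 1. P = [[1, 3], [2], [5]].
Insert 4: appended to row 1. P = [[1, 3, 4], [2], [5]].
Insert 6: appended to row 1. P = [[1, 3, 4, 6], [2], [5]].

So P = [[1, 3, 4, 6], [2], [5]].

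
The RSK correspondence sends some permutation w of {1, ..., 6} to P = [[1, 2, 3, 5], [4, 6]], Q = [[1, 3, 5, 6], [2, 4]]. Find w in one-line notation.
4 1 6 2 3 5

Reverse the RSK construction: for i from n down to 1, find the cell of Q containing i, remove the entry at that cell from P, and reverse-bump it up through P; the value ejected from row 1 is w(i).

Step i=6: Q has 6 at row 1, column 4; remove that cell from P, ejecting 5. So w(6) = 5. P is now [[1, 2, 3], [4, 6]].
Step i=5: Q has 5 at row 1, column 3; remove that cell from P, ejecting 3. So w(5) = 3. P is now [[1, 2], [4, 6]].
Step i=4: Q has 4 at row 2, column 2; remove 6 from row 2 of P and reverse-bump: 6 enters row 1 and ejects 2. So w(4) = 2. P is now [[1, 6], [4]].
Step i=3: Q has 3 at row 1, column 2; remove that cell from P, ejecting 6. So w(3) = 6. P is now [[1], [4]].
Step i=2: Q has 2 at row 2, column 1; remove 4 from row 2 of P and reverse-bump: 4 enters row 1 and ejects 1. So w(2) = 1. P is now [[4]].
Step i=1: Q has 1 at row 1, column 1; remove that cell from P, ejecting 4. So w(1) = 4. P is now [].

So w = 4 1 6 2 3 5.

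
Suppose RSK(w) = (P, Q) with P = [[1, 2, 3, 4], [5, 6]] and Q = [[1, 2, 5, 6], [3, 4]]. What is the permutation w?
Reverse the RSK construction: for i from n down to 1, find the cell of Q containing i, remove the entry at that cell from P, and reverse-bump it up through P; the value ejected from row 1 is w(i).

Step i=6: Q has 6 at row 1, column 4; remove that cell from P, ejecting 4. So w(6) = 4. P is now [[1, 2, 3], [5, 6]].
Step i=5: Q has 5 at row 1, column 3; remove that cell from P, ejecting 3. So w(5) = 3. P is now [[1, 2], [5, 6]].
Step i=4: Q has 4 at row 2, column 2; remove 6 from row 2 of P and reverse-bump: 6 enters row 1 and ejects 2. So w(4) = 2. P is now [[1, 6], [5]].
Step i=3: Q has 3 at row 2, column 1; remove 5 from row 2 of P and reverse-bump: 5 enters row 1 and ejects 1. So w(3) = 1. P is now [[5, 6]].
Step i=2: Q has 2 at row 1, column 2; remove that cell from P, ejecting 6. So w(2) = 6. P is now [[5]].
Step i=1: Q has 1 at row 1, column 1; remove that cell from P, ejecting 5. So w(1) = 5. P is now [].

So w = 5 6 1 2 3 4.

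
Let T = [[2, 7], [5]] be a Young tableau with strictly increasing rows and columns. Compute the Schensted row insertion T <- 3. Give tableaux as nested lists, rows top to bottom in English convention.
In row 1, 3 replaces 7 (the leftmost entry greater than 3); 7 is bumped to row 2. 7 is appended to row 2. The new tableau is [[2, 3], [5, 7]].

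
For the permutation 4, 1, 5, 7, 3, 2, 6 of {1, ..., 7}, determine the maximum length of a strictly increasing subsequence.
3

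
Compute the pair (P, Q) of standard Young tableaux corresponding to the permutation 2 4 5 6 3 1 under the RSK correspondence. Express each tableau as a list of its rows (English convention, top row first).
P = [[1, 3, 5, 6], [2], [4]], Q = [[1, 2, 3, 4], [5], [6]]

Insert each entry of the permutation into P by Schensted row insertion, recording in Q the position of each new cell.

Insert 2: appended to row 1. P = [[2]], Q = [[1]].
Insert 4: appended to row 1. P = [[2, 4]], Q = [[1, 2]].
Insert 5: appended to row 1. P = [[2, 4, 5]], Q = [[1, 2, 3]].
Insert 6: appended to row 1. P = [[2, 4, 5, 6]], Q = [[1, 2, 3, 4]].
Insert 3: 3 bumps 4 from row 1; 4 starts row 2. P = [[2, 3, 5, 6], [4]], Q = [[1, 2, 3, 4], [5]].
Insert 1: 1 bumps 2 from row 1; 2 bumps 4 from row 2; 4 starts row 3. P = [[1, 3, 5, 6], [2], [4]], Q = [[1, 2, 3, 4], [5], [6]].

So P = [[1, 3, 5, 6], [2], [4]], Q = [[1, 2, 3, 4], [5], [6]].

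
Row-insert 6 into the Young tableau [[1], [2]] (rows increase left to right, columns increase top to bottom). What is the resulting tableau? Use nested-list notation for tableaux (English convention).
6 is larger than every entry of row 1, so it is appended to row 1. The new tableau is [[1, 6], [2]].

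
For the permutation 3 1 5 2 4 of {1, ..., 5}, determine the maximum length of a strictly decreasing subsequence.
2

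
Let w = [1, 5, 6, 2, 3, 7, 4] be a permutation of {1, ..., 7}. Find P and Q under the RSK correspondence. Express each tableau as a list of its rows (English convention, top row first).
P = [[1, 2, 3, 4], [5, 6, 7]], Q = [[1, 2, 3, 6], [4, 5, 7]]

Insert each entry of the permutation into P by Schensted row insertion, recording in Q the position of each new cell.

Insert 1: appended to row 1. P = [[1]].
Insert 5: appended to row 1. P = [[1, 5]].
Insert 6: appended to row 1. P = [[1, 5, 6]].
Insert 2: 2 bumps 5 from row 1; 5 starts row 2. P = [[1, 2, 6], [5]].
Insert 3: 3 bumps 6 from row 1; 6 appends to row 2. P = [[1, 2, 3], [5, 6]].
Insert 7: appended to row 1. P = [[1, 2, 3, 7], [5, 6]].
Insert 4: 4 bumps 7 from row 1; 7 appends to row 2. P = [[1, 2, 3, 4], [5, 6, 7]].

So P = [[1, 2, 3, 4], [5, 6, 7]], Q = [[1, 2, 3, 6], [4, 5, 7]].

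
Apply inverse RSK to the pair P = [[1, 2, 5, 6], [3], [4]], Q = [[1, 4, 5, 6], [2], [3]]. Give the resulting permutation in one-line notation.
Reverse the RSK construction: for i from n down to 1, find the cell of Q containing i, remove the entry at that cell from P, and reverse-bump it up through P; the value ejected from row 1 is w(i).

Step i=6: Q has 6 at row 1, column 4; remove that cell from P, ejecting 6. So w(6) = 6. P is now [[1, 2, 5], [3], [4]].
Step i=5: Q has 5 at row 1, column 3; remove that cell from P, ejecting 5. So w(5) = 5. P is now [[1, 2], [3], [4]].
Step i=4: Q has 4 at row 1, column 2; remove that cell from P, ejecting 2. So w(4) = 2. P is now [[1], [3], [4]].
Step i=3: Q has 3 at row 3, column 1; remove 4 from row 3 of P and reverse-bump: 4 enters row 2 and ejects 3; 3 enters row 1 and ejects 1. So w(3) = 1. P is now [[3], [4]].
Step i=2: Q has 2 at row 2, column 1; remove 4 from row 2 of P and reverse-bump: 4 enters row 1 and ejects 3. So w(2) = 3. P is now [[4]].
Step i=1: Q has 1 at row 1, column 1; remove that cell from P, ejecting 4. So w(1) = 4. P is now [].

So w = 4 3 1 2 5 6.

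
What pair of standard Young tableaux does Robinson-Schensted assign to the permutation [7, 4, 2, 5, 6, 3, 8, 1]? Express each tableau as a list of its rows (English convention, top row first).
P = [[1, 3, 6, 8], [2, 5], [4], [7]], Q = [[1, 4, 5, 7], [2, 6], [3], [8]]

Insert each entry of the permutation into P by Schensted row insertion, recording in Q the position of each new cell.

Insert 7: appended to row 1. P = [[7]].
Insert 4: 4 bumps 7 from row 1; 7 starts row 2. P = [[4], [7]].
Insert 2: 2 bumps 4 from row 1; 4 bumps 7 from row 2; 7 starts row 3. P = [[2], [4], [7]].
Insert 5: appended to row 1. P = [[2, 5], [4], [7]].
Insert 6: appended to row 1. P = [[2, 5, 6], [4], [7]].
Insert 3: 3 bumps 5 from row 1; 5 appends to row 2. P = [[2, 3, 6], [4, 5], [7]].
Insert 8: appended to row 1. P = [[2, 3, 6, 8], [4, 5], [7]].
Insert 1: 1 bumps 2 from row 1; 2 bumps 4 from row 2; 4 bumps 7 from row 3; 7 starts row 4. P = [[1, 3, 6, 8], [2, 5], [4], [7]].

So P = [[1, 3, 6, 8], [2, 5], [4], [7]], Q = [[1, 4, 5, 7], [2, 6], [3], [8]].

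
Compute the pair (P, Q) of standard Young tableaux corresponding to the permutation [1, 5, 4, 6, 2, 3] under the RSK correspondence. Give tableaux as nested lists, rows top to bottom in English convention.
Insert each entry of the permutation into P by Schensted row insertion, recording in Q the position of each new cell.

After inserting 1: P = [[1]].
After inserting 5: P = [[1, 5]].
After inserting 4: P = [[1, 4], [5]].
After inserting 6: P = [[1, 4, 6], [5]].
After inserting 2: P = [[1, 2, 6], [4], [5]].
After inserting 3: P = [[1, 2, 3], [4, 6], [5]].

So P = [[1, 2, 3], [4, 6], [5]], Q = [[1, 2, 4], [3, 6], [5]].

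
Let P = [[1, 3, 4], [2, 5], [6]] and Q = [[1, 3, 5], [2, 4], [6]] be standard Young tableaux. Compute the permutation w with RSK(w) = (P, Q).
2 1 6 3 5 4

Reverse the RSK construction: for i from n down to 1, find the cell of Q containing i, remove the entry at that cell from P, and reverse-bump it up through P; the value ejected from row 1 is w(i).

Step i=6: Q has 6 at row 3, column 1; remove 6 from row 3 of P and reverse-bump: 6 enters row 2 and ejects 5; 5 enters row 1 and ejects 4. So w(6) = 4. P is now [[1, 3, 5], [2, 6]].
Step i=5: Q has 5 at row 1, column 3; remove that cell from P, ejecting 5. So w(5) = 5. P is now [[1, 3], [2, 6]].
Step i=4: Q has 4 at row 2, column 2; remove 6 from row 2 of P and reverse-bump: 6 enters row 1 and ejects 3. So w(4) = 3. P is now [[1, 6], [2]].
Step i=3: Q has 3 at row 1, column 2; remove that cell from P, ejecting 6. So w(3) = 6. P is now [[1], [2]].
Step i=2: Q has 2 at row 2, column 1; remove 2 from row 2 of P and reverse-bump: 2 enters row 1 and ejects 1. So w(2) = 1. P is now [[2]].
Step i=1: Q has 1 at row 1, column 1; remove that cell from P, ejecting 2. So w(1) = 2. P is now [].

So w = 2 1 6 3 5 4.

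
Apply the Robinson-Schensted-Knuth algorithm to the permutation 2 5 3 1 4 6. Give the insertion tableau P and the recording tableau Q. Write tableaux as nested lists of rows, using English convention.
P = [[1, 3, 4, 6], [2], [5]], Q = [[1, 2, 5, 6], [3], [4]]

Insert each entry of the permutation into P by Schensted row insertion, recording in Q the position of each new cell.

Insert 2: appended to row 1. P = [[2]].
Insert 5: appended to row 1. P = [[2, 5]].
Insert 3: 3 bumps 5 from row 1; 5 starts row 2. P = [[2, 3], [5]].
Insert 1: 1 bumps 2 from row 1; 2 bumps 5 from row 2; 5 starts row 3. P = [[1, 3], [2], [5]].
Insert 4: appended to row 1. P = [[1, 3, 4], [2], [5]].
Insert 6: appended to row 1. P = [[1, 3, 4, 6], [2], [5]].

So P = [[1, 3, 4, 6], [2], [5]], Q = [[1, 2, 5, 6], [3], [4]].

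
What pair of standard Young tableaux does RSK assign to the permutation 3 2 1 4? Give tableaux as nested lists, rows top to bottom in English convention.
P = [[1, 4], [2], [3]], Q = [[1, 4], [2], [3]]

Insert each entry of the permutation into P by Schensted row insertion, recording in Q the position of each new cell.

Insert 3: appended to row 1. P = [[3]].
Insert 2: 2 bumps 3 from row 1; 3 starts row 2. P = [[2], [3]].
Insert 1: 1 bumps 2 from row 1; 2 bumps 3 from row 2; 3 starts row 3. P = [[1], [2], [3]].
Insert 4: appended to row 1. P = [[1, 4], [2], [3]].

So P = [[1, 4], [2], [3]], Q = [[1, 4], [2], [3]].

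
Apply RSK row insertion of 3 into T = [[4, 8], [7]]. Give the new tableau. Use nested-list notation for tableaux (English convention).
In row 1, 3 replaces 4 (the leftmost entry greater than 3); 4 is bumped to row 2. In row 2, 4 replaces 7 (the leftmost entry greater than 4); 7 is bumped to row 3. 7 starts a new row 3. The new tableau is [[3, 8], [4], [7]].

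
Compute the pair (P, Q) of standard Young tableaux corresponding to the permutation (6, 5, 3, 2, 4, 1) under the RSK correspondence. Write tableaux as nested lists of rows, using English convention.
Insert each entry of the permutation into P by Schensted row insertion, recording in Q the position of each new cell.

After inserting 6: P = [[6]].
After inserting 5: P = [[5], [6]].
After inserting 3: P = [[3], [5], [6]].
After inserting 2: P = [[2], [3], [5], [6]].
After inserting 4: P = [[2, 4], [3], [5], [6]].
After inserting 1: P = [[1, 4], [2], [3], [5], [6]].

So P = [[1, 4], [2], [3], [5], [6]], Q = [[1, 5], [2], [3], [4], [6]].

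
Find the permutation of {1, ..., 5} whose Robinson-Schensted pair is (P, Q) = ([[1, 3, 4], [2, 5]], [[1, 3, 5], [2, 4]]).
Reverse RSK: for i = n, n-1, ..., 1, locate i in Q, remove the corresponding corner cell from P, and reverse-bump its entry up through P; the value ejected from row 1 is w(i).

So w = 2 1 5 3 4.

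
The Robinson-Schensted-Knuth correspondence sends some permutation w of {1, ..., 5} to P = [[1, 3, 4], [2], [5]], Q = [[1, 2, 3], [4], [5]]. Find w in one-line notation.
Reverse the RSK construction: for i from n down to 1, find the cell of Q containing i, remove the entry at that cell from P, and reverse-bump it up through P; the value ejected from row 1 is w(i).

Step i=5: Q has 5 at row 3, column 1; remove 5 from row 3 of P and reverse-bump: 5 enters row 2 and ejects 2; 2 enters row 1 and ejects 1. So w(5) = 1. P is now [[2, 3, 4], [5]].
Step i=4: Q has 4 at row 2, column 1; remove 5 from row 2 of P and reverse-bump: 5 enters row 1 and ejects 4. So w(4) = 4. P is now [[2, 3, 5]].
Step i=3: Q has 3 at row 1, column 3; remove that cell from P, ejecting 5. So w(3) = 5. P is now [[2, 3]].
Step i=2: Q has 2 at row 1, column 2; remove that cell from P, ejecting 3. So w(2) = 3. P is now [[2]].
Step i=1: Q has 1 at row 1, column 1; remove that cell from P, ejecting 2. So w(1) = 2. P is now [].

So w = 2 3 5 4 1.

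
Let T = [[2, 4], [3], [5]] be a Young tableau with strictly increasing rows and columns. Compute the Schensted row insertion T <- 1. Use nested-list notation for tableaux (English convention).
In row 1, 1 replaces 2 (the leftmost entry greater than 1); 2 is bumped to row 2. In row 2, 2 replaces 3 (the leftmost entry greater than 2); 3 is bumped to row 3. In row 3, 3 replaces 5 (the leftmost entry greater than 3); 5 is bumped to row 4. 5 starts a new row 4. The new tableau is [[1, 4], [2], [3], [5]].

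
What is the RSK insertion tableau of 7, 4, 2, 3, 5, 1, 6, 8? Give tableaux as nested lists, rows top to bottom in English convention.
After inserting 7: P = [[7]].
After inserting 4: P = [[4], [7]].
After inserting 2: P = [[2], [4], [7]].
After inserting 3: P = [[2, 3], [4], [7]].
After inserting 5: P = [[2, 3, 5], [4], [7]].
After inserting 1: P = [[1, 3, 5], [2], [4], [7]].
After inserting 6: P = [[1, 3, 5, 6], [2], [4], [7]].
After inserting 8: P = [[1, 3, 5, 6, 8], [2], [4], [7]].

So P = [[1, 3, 5, 6, 8], [2], [4], [7]].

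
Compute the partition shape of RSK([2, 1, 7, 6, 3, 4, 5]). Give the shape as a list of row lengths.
[4, 2, 1]

Row-insert each entry into an empty tableau.

After inserting 2: P = [[2]].
After inserting 1: P = [[1], [2]].
After inserting 7: P = [[1, 7], [2]].
After inserting 6: P = [[1, 6], [2, 7]].
After inserting 3: P = [[1, 3], [2, 6], [7]].
After inserting 4: P = [[1, 3, 4], [2, 6], [7]].
After inserting 5: P = [[1, 3, 4, 5], [2, 6], [7]].

The final insertion tableau P = [[1, 3, 4, 5], [2, 6], [7]] has shape [4, 2, 1].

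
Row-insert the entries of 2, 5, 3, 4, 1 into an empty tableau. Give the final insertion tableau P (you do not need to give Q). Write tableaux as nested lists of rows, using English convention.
Insert 2: appended to row 1. P = [[2]].
Insert 5: appended to row 1. P = [[2, 5]].
Insert 3: 3 bumps 5 from row 1; 5 starts row 2. P = [[2, 3], [5]].
Insert 4: appended to row 1. P = [[2, 3, 4], [5]].
Insert 1: 1 bumps 2 from row 1; 2 bumps 5 from row 2; 5 starts row 3. P = [[1, 3, 4], [2], [5]].

So P = [[1, 3, 4], [2], [5]].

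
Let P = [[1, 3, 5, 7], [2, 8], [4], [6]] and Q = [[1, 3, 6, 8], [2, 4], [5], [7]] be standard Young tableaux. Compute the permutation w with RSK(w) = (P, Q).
Reverse RSK: for i = n, n-1, ..., 1, locate i in Q, remove the corresponding corner cell from P, and reverse-bump its entry up through P; the value ejected from row 1 is w(i).

So w = 6 2 8 4 3 5 1 7.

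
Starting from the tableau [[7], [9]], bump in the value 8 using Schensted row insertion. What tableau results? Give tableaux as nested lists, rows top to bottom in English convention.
[[7, 8], [9]]

8 is larger than every entry of row 1, so it is appended to row 1. The new tableau is [[7, 8], [9]].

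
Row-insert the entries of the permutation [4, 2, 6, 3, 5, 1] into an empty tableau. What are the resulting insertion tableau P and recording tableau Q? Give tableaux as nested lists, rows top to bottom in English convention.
P = [[1, 3, 5], [2, 6], [4]], Q = [[1, 3, 5], [2, 4], [6]]

Insert each entry of the permutation into P by Schensted row insertion, recording in Q the position of each new cell.

After inserting 4: P = [[4]].
After inserting 2: P = [[2], [4]].
After inserting 6: P = [[2, 6], [4]].
After inserting 3: P = [[2, 3], [4, 6]].
After inserting 5: P = [[2, 3, 5], [4, 6]].
After inserting 1: P = [[1, 3, 5], [2, 6], [4]].

So P = [[1, 3, 5], [2, 6], [4]], Q = [[1, 3, 5], [2, 4], [6]].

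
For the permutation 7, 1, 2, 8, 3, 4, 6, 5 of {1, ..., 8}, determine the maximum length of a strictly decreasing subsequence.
3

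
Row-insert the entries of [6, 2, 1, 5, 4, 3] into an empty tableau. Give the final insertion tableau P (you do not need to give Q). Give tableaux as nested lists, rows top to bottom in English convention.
P = [[1, 3], [2, 4], [5], [6]]

After inserting 6: P = [[6]].
After inserting 2: P = [[2], [6]].
After inserting 1: P = [[1], [2], [6]].
After inserting 5: P = [[1, 5], [2], [6]].
After inserting 4: P = [[1, 4], [2, 5], [6]].
After inserting 3: P = [[1, 3], [2, 4], [5], [6]].

So P = [[1, 3], [2, 4], [5], [6]].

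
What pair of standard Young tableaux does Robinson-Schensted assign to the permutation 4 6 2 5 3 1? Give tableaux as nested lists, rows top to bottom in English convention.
Insert each entry of the permutation into P by Schensted row insertion, recording in Q the position of each new cell.

Insert 4: appended to row 1. P = [[4]], Q = [[1]].
Insert 6: appended to row 1. P = [[4, 6]], Q = [[1, 2]].
Insert 2: 2 bumps 4 from row 1; 4 starts row 2. P = [[2, 6], [4]], Q = [[1, 2], [3]].
Insert 5: 5 bumps 6 from row 1; 6 appends to row 2. P = [[2, 5], [4, 6]], Q = [[1, 2], [3, 4]].
Insert 3: 3 bumps 5 from row 1; 5 bumps 6 from row 2; 6 starts row 3. P = [[2, 3], [4, 5], [6]], Q = [[1, 2], [3, 4], [5]].
Insert 1: 1 bumps 2 from row 1; 2 bumps 4 from row 2; 4 bumps 6 from row 3; 6 starts row 4. P = [[1, 3], [2, 5], [4], [6]], Q = [[1, 2], [3, 4], [5], [6]].

So P = [[1, 3], [2, 5], [4], [6]], Q = [[1, 2], [3, 4], [5], [6]].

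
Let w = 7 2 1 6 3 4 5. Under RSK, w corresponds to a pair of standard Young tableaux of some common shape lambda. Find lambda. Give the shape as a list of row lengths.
[4, 2, 1]

Row-insert each entry into an empty tableau.

After inserting 7: P = [[7]].
After inserting 2: P = [[2], [7]].
After inserting 1: P = [[1], [2], [7]].
After inserting 6: P = [[1, 6], [2], [7]].
After inserting 3: P = [[1, 3], [2, 6], [7]].
After inserting 4: P = [[1, 3, 4], [2, 6], [7]].
After inserting 5: P = [[1, 3, 4, 5], [2, 6], [7]].

The final insertion tableau P = [[1, 3, 4, 5], [2, 6], [7]] has shape [4, 2, 1].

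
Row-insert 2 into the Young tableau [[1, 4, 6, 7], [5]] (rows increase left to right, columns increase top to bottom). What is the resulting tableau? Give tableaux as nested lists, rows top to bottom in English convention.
[[1, 2, 6, 7], [4], [5]]

In row 1, 2 replaces 4 (the leftmost entry greater than 2); 4 is bumped to row 2. In row 2, 4 replaces 5 (the leftmost entry greater than 4); 5 is bumped to row 3. 5 starts a new row 3. The new tableau is [[1, 2, 6, 7], [4], [5]].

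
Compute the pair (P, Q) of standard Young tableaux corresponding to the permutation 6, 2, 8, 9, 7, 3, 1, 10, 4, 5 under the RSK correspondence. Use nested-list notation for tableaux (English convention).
Insert each entry of the permutation into P by Schensted row insertion, recording in Q the position of each new cell.

After inserting 6: P = [[6]].
After inserting 2: P = [[2], [6]].
After inserting 8: P = [[2, 8], [6]].
After inserting 9: P = [[2, 8, 9], [6]].
After inserting 7: P = [[2, 7, 9], [6, 8]].
After inserting 3: P = [[2, 3, 9], [6, 7], [8]].
After inserting 1: P = [[1, 3, 9], [2, 7], [6], [8]].
After inserting 10: P = [[1, 3, 9, 10], [2, 7], [6], [8]].
After inserting 4: P = [[1, 3, 4, 10], [2, 7, 9], [6], [8]].
After inserting 5: P = [[1, 3, 4, 5], [2, 7, 9, 10], [6], [8]].

So P = [[1, 3, 4, 5], [2, 7, 9, 10], [6], [8]], Q = [[1, 3, 4, 8], [2, 5, 9, 10], [6], [7]].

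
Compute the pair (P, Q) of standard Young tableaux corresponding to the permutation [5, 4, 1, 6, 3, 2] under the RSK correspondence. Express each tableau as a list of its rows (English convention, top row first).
P = [[1, 2], [3, 6], [4], [5]], Q = [[1, 4], [2, 5], [3], [6]]

Insert each entry of the permutation into P by Schensted row insertion, recording in Q the position of each new cell.

After inserting 5: P = [[5]].
After inserting 4: P = [[4], [5]].
After inserting 1: P = [[1], [4], [5]].
After inserting 6: P = [[1, 6], [4], [5]].
After inserting 3: P = [[1, 3], [4, 6], [5]].
After inserting 2: P = [[1, 2], [3, 6], [4], [5]].

So P = [[1, 2], [3, 6], [4], [5]], Q = [[1, 4], [2, 5], [3], [6]].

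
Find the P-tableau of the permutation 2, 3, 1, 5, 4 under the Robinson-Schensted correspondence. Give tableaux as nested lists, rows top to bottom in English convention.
P = [[1, 3, 4], [2, 5]]

Insert 2: appended to row 1. P = [[2]].
Insert 3: appended to row 1. P = [[2, 3]].
Insert 1: 1 bumps 2 from row 1; 2 starts row 2. P = [[1, 3], [2]].
Insert 5: appended to row 1. P = [[1, 3, 5], [2]].
Insert 4: 4 bumps 5 from row 1; 5 appends to row 2. P = [[1, 3, 4], [2, 5]].

So P = [[1, 3, 4], [2, 5]].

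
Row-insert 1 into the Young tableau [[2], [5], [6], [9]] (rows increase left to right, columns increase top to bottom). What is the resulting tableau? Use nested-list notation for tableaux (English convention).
[[1], [2], [5], [6], [9]]

In row 1, 1 replaces 2 (the leftmost entry greater than 1); 2 is bumped to row 2. In row 2, 2 replaces 5 (the leftmost entry greater than 2); 5 is bumped to row 3. In row 3, 5 replaces 6 (the leftmost entry greater than 5); 6 is bumped to row 4. In row 4, 6 replaces 9 (the leftmost entry greater than 6); 9 is bumped to row 5. 9 starts a new row 5. The new tableau is [[1], [2], [5], [6], [9]].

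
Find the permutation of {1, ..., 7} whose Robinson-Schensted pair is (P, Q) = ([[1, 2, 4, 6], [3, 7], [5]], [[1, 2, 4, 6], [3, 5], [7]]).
Reverse the RSK construction: for i from n down to 1, find the cell of Q containing i, remove the entry at that cell from P, and reverse-bump it up through P; the value ejected from row 1 is w(i).

Step i=7: Q has 7 at row 3, column 1; remove 5 from row 3 of P and reverse-bump: 5 enters row 2 and ejects 3; 3 enters row 1 and ejects 2. So w(7) = 2. P is now [[1, 3, 4, 6], [5, 7]].
Step i=6: Q has 6 at row 1, column 4; remove that cell from P, ejecting 6. So w(6) = 6. P is now [[1, 3, 4], [5, 7]].
Step i=5: Q has 5 at row 2, column 2; remove 7 from row 2 of P and reverse-bump: 7 enters row 1 and ejects 4. So w(5) = 4. P is now [[1, 3, 7], [5]].
Step i=4: Q has 4 at row 1, column 3; remove that cell from P, ejecting 7. So w(4) = 7. P is now [[1, 3], [5]].
Step i=3: Q has 3 at row 2, column 1; remove 5 from row 2 of P and reverse-bump: 5 enters row 1 and ejects 3. So w(3) = 3. P is now [[1, 5]].
Step i=2: Q has 2 at row 1, column 2; remove that cell from P, ejecting 5. So w(2) = 5. P is now [[1]].
Step i=1: Q has 1 at row 1, column 1; remove that cell from P, ejecting 1. So w(1) = 1. P is now [].

So w = 1 5 3 7 4 6 2.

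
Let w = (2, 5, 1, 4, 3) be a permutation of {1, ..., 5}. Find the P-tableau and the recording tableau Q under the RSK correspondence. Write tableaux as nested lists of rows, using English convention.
P = [[1, 3], [2, 4], [5]], Q = [[1, 2], [3, 4], [5]]

Insert each entry of the permutation into P by Schensted row insertion, recording in Q the position of each new cell.

Insert 2: appended to row 1. P = [[2]], Q = [[1]].
Insert 5: appended to row 1. P = [[2, 5]], Q = [[1, 2]].
Insert 1: 1 bumps 2 from row 1; 2 starts row 2. P = [[1, 5], [2]], Q = [[1, 2], [3]].
Insert 4: 4 bumps 5 from row 1; 5 appends to row 2. P = [[1, 4], [2, 5]], Q = [[1, 2], [3, 4]].
Insert 3: 3 bumps 4 from row 1; 4 bumps 5 from row 2; 5 starts row 3. P = [[1, 3], [2, 4], [5]], Q = [[1, 2], [3, 4], [5]].

So P = [[1, 3], [2, 4], [5]], Q = [[1, 2], [3, 4], [5]].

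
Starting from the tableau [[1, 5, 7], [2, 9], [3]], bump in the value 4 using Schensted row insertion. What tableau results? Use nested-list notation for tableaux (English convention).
[[1, 4, 7], [2, 5], [3, 9]]

In row 1, 4 replaces 5 (the leftmost entry greater than 4); 5 is bumped to row 2. In row 2, 5 replaces 9 (the leftmost entry greater than 5); 9 is bumped to row 3. 9 is appended to row 3. The new tableau is [[1, 4, 7], [2, 5], [3, 9]].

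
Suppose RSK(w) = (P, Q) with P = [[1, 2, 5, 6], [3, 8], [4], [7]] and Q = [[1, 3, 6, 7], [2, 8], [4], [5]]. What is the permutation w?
7 1 4 3 2 5 8 6

Reverse the RSK construction: for i from n down to 1, find the cell of Q containing i, remove the entry at that cell from P, and reverse-bump it up through P; the value ejected from row 1 is w(i).

Step i=8: Q has 8 at row 2, column 2; remove 8 from row 2 of P and reverse-bump: 8 enters row 1 and ejects 6. So w(8) = 6. P is now [[1, 2, 5, 8], [3], [4], [7]].
Step i=7: Q has 7 at row 1, column 4; remove that cell from P, ejecting 8. So w(7) = 8. P is now [[1, 2, 5], [3], [4], [7]].
Step i=6: Q has 6 at row 1, column 3; remove that cell from P, ejecting 5. So w(6) = 5. P is now [[1, 2], [3], [4], [7]].
Step i=5: Q has 5 at row 4, column 1; remove 7 from row 4 of P and reverse-bump: 7 enters row 3 and ejects 4; 4 enters row 2 and ejects 3; 3 enters row 1 and ejects 2. So w(5) = 2. P is now [[1, 3], [4], [7]].
Step i=4: Q has 4 at row 3, column 1; remove 7 from row 3 of P and reverse-bump: 7 enters row 2 and ejects 4; 4 enters row 1 and ejects 3. So w(4) = 3. P is now [[1, 4], [7]].
Step i=3: Q has 3 at row 1, column 2; remove that cell from P, ejecting 4. So w(3) = 4. P is now [[1], [7]].
Step i=2: Q has 2 at row 2, column 1; remove 7 from row 2 of P and reverse-bump: 7 enters row 1 and ejects 1. So w(2) = 1. P is now [[7]].
Step i=1: Q has 1 at row 1, column 1; remove that cell from P, ejecting 7. So w(1) = 7. P is now [].

So w = 7 1 4 3 2 5 8 6.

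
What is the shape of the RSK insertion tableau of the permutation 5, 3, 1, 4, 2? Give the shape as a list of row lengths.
[2, 2, 1]

Row-insert each entry into an empty tableau.

After inserting 5: P = [[5]].
After inserting 3: P = [[3], [5]].
After inserting 1: P = [[1], [3], [5]].
After inserting 4: P = [[1, 4], [3], [5]].
After inserting 2: P = [[1, 2], [3, 4], [5]].

The final insertion tableau P = [[1, 2], [3, 4], [5]] has shape [2, 2, 1].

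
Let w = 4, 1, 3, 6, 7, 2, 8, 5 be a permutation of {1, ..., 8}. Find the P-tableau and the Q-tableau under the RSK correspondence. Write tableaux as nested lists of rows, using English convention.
P = [[1, 2, 5, 7, 8], [3, 6], [4]], Q = [[1, 3, 4, 5, 7], [2, 8], [6]]

Insert each entry of the permutation into P by Schensted row insertion, recording in Q the position of each new cell.

Insert 4: appended to row 1. P = [[4]].
Insert 1: 1 bumps 4 from row 1; 4 starts row 2. P = [[1], [4]].
Insert 3: appended to row 1. P = [[1, 3], [4]].
Insert 6: appended to row 1. P = [[1, 3, 6], [4]].
Insert 7: appended to row 1. P = [[1, 3, 6, 7], [4]].
Insert 2: 2 bumps 3 from row 1; 3 bumps 4 from row 2; 4 starts row 3. P = [[1, 2, 6, 7], [3], [4]].
Insert 8: appended to row 1. P = [[1, 2, 6, 7, 8], [3], [4]].
Insert 5: 5 bumps 6 from row 1; 6 appends to row 2. P = [[1, 2, 5, 7, 8], [3, 6], [4]].

So P = [[1, 2, 5, 7, 8], [3, 6], [4]], Q = [[1, 3, 4, 5, 7], [2, 8], [6]].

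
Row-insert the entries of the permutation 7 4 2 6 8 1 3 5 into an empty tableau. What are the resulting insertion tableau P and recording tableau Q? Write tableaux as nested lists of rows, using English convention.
Insert each entry of the permutation into P by Schensted row insertion, recording in Q the position of each new cell.

Insert 7: appended to row 1. P = [[7]].
Insert 4: 4 bumps 7 from row 1; 7 starts row 2. P = [[4], [7]].
Insert 2: 2 bumps 4 from row 1; 4 bumps 7 from row 2; 7 starts row 3. P = [[2], [4], [7]].
Insert 6: appended to row 1. P = [[2, 6], [4], [7]].
Insert 8: appended to row 1. P = [[2, 6, 8], [4], [7]].
Insert 1: 1 bumps 2 from row 1; 2 bumps 4 from row 2; 4 bumps 7 from row 3; 7 starts row 4. P = [[1, 6, 8], [2], [4], [7]].
Insert 3: 3 bumps 6 from row 1; 6 appends to row 2. P = [[1, 3, 8], [2, 6], [4], [7]].
Insert 5: 5 bumps 8 from row 1; 8 appends to row 2. P = [[1, 3, 5], [2, 6, 8], [4], [7]].

So P = [[1, 3, 5], [2, 6, 8], [4], [7]], Q = [[1, 4, 5], [2, 7, 8], [3], [6]].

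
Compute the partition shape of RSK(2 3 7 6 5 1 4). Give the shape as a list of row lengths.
Row-insert each entry into an empty tableau.

After inserting 2: P = [[2]].
After inserting 3: P = [[2, 3]].
After inserting 7: P = [[2, 3, 7]].
After inserting 6: P = [[2, 3, 6], [7]].
After inserting 5: P = [[2, 3, 5], [6], [7]].
After inserting 1: P = [[1, 3, 5], [2], [6], [7]].
After inserting 4: P = [[1, 3, 4], [2, 5], [6], [7]].

The final insertion tableau P = [[1, 3, 4], [2, 5], [6], [7]] has shape [3, 2, 1, 1].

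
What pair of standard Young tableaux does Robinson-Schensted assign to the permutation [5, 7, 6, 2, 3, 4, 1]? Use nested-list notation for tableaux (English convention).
Insert each entry of the permutation into P by Schensted row insertion, recording in Q the position of each new cell.

Insert 5: appended to row 1. P = [[5]].
Insert 7: appended to row 1. P = [[5, 7]].
Insert 6: 6 bumps 7 from row 1; 7 starts row 2. P = [[5, 6], [7]].
Insert 2: 2 bumps 5 from row 1; 5 bumps 7 from row 2; 7 starts row 3. P = [[2, 6], [5], [7]].
Insert 3: 3 bumps 6 from row 1; 6 appends to row 2. P = [[2, 3], [5, 6], [7]].
Insert 4: appended to row 1. P = [[2, 3, 4], [5, 6], [7]].
Insert 1: 1 bumps 2 from row 1; 2 bumps 5 from row 2; 5 bumps 7 from row 3; 7 starts row 4. P = [[1, 3, 4], [2, 6], [5], [7]].

So P = [[1, 3, 4], [2, 6], [5], [7]], Q = [[1, 2, 6], [3, 5], [4], [7]].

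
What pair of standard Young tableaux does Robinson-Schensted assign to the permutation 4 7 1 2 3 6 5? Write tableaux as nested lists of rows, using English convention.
Insert each entry of the permutation into P by Schensted row insertion, recording in Q the position of each new cell.

Insert 4: appended to row 1. P = [[4]], Q = [[1]].
Insert 7: appended to row 1. P = [[4, 7]], Q = [[1, 2]].
Insert 1: 1 bumps 4 from row 1; 4 starts row 2. P = [[1, 7], [4]], Q = [[1, 2], [3]].
Insert 2: 2 bumps 7 from row 1; 7 appends to row 2. P = [[1, 2], [4, 7]], Q = [[1, 2], [3, 4]].
Insert 3: appended to row 1. P = [[1, 2, 3], [4, 7]], Q = [[1, 2, 5], [3, 4]].
Insert 6: appended to row 1. P = [[1, 2, 3, 6], [4, 7]], Q = [[1, 2, 5, 6], [3, 4]].
Insert 5: 5 bumps 6 from row 1; 6 bumps 7 from row 2; 7 starts row 3. P = [[1, 2, 3, 5], [4, 6], [7]], Q = [[1, 2, 5, 6], [3, 4], [7]].

So P = [[1, 2, 3, 5], [4, 6], [7]], Q = [[1, 2, 5, 6], [3, 4], [7]].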